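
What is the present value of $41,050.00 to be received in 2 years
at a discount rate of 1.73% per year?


Formula: PV = FV / (1 + r)^n
Substituting: PV = $41,050.00 / (1 + 0.0173)^2
Discount factor: (1.0173)^2 = 1.034899
PV = $41,050.00 / 1.034899 = $39,665.70

$39,665.70


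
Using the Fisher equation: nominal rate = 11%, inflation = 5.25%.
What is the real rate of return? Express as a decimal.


Formula: (1 + r_real) = (1 + r_nom) / (1 + inflation)
Substituting: (1 + r_real) = 1.11 / 1.0525
(1 + r_real) = 1.054632
r_real = 1.054632 - 1 = 0.054632

0.054632


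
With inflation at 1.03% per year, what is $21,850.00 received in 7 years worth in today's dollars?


Formula: Real value = nominal / (1 + inflation)^years
Price level: (1 + 0.0103)^7 = 1.074367
Real value = $21,850.00 / 1.074367 = $20,337.57

$20,337.57


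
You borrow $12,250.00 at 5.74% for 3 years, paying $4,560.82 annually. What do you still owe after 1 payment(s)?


Formula: Balance = PV*(1+r)^k - PMT*((1+r)^k - 1)/r
Growth: (1 + 0.0574)^1 = 1.0574
Accumulated factor: ((1+r)^k - 1)/r = 1.0
Balance = $12,250.00 * 1.0574 - $4,560.82 * 1.0
Balance = $8,392.33

$8,392.33


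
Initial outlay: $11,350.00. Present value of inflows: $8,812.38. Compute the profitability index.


Formula: PI = PV(cash flows) / initial investment
Substituting: PI = $8,812.38 / $11,350.00
PI = 0.7764

0.7764


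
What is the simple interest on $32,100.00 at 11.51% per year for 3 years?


Formula: I = P * r * t
Substituting: I = $32,100.00 * 0.1151 * 3
Step: I = $32,100.00 * 0.3453
I = $11,084.13

$11,084.13


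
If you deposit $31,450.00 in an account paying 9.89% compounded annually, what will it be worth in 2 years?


Formula: FV = P * (1 + r)^n
Substituting: FV = $31,450.00 * (1 + 0.0989)^2
Growth factor: (1.0989)^2 = 1.207581
FV = $31,450.00 * 1.207581 = $37,978.43

$37,978.43


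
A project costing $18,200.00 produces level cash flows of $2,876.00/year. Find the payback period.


Formula: Payback = investment / annual cash flow
Substituting: Payback = $18,200.00 / $2,876.00
Payback = 6.3282 years

6.3282 years


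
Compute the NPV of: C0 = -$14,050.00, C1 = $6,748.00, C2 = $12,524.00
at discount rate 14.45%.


Formula: NPV = C0 + C1/(1+r) + C2/(1+r)^2
Discount C1: $6,748.00 / (1 + 0.1445) = $5,896.02
Discount C2: $12,524.00 / (1 + 0.1445)^2 = $9,561.18
NPV = -$14,050.00 + $5,896.02 + $9,561.18 = $1,407.20

$1,407.20


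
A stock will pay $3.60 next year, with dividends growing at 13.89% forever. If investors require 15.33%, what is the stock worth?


Formula: P = D1 / (r - g)
Spread: r - g = 0.1533 - 0.1389 = 0.0144
Substituting: P = $3.60 / 0.0144
P = $250.00

$250.00


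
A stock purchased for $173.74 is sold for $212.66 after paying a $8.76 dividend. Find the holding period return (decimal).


Formula: HPR = (P1 - P0 + D) / P0
Gain: $212.66 - $173.74 + $8.76 = $47.68
HPR = $47.68 / $173.74 = 0.2744

0.2744


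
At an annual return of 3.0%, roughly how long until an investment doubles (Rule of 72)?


Formula: Years ≈ 72 / r
Substituting: Years ≈ 72 / 3.0
Years ≈ 24.0

24.0 years


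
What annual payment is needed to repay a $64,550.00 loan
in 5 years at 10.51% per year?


Formula: PMT = PV * r / (1 - (1+r)^(-n))
Denominator: 1 - (1 + 0.1051)^(-5) = 0.393275
Numerator: $64,550.00 * 0.1051 = 6784.205
PMT = 6784.205 / 0.393275 = $17,250.55

$17,250.55


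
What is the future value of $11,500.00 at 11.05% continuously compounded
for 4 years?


Formula: FV = P * e^(r*t)
Exponent: r*t = 0.1105 * 4 = 0.442
e^(0.442) = 1.555816
FV = $11,500.00 * 1.555816 = $17,891.88

$17,891.88


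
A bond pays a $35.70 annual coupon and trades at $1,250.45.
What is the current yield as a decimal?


Formula: Current yield = annual coupon / price
Substituting: CY = $35.70 / $1,250.45
CY = 0.02855

0.02855


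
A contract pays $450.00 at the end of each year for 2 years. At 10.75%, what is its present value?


Formula: PV = PMT * (1 - (1+r)^(-n)) / r
Discount factor: (1 + 0.1075)^(-2) = 0.815291
Bracket: 1 - 0.815291 = 0.184709
PV = $450.00 * 0.184709 / 0.1075 = $773.20

$773.20


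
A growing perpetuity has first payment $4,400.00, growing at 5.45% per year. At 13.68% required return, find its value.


Formula: PV = C / (r - g)
Spread: r - g = 0.1368 - 0.0545 = 0.0823
Substituting: PV = $4,400.00 / 0.0823
PV = $53,462.94

$53,462.94


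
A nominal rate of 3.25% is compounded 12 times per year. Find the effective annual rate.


Formula: EAR = (1 + r/m)^m - 1
Period rate: r/m = 0.0325 / 12 = 0.002708
Compounding: (1 + 0.002708)^12 = 1.032989
EAR = 1.032989 - 1 = 0.032989

0.032989


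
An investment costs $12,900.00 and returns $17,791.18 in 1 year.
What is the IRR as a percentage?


Formula: IRR = C1/C0 - 1
Substituting: IRR = $17,791.18 / $12,900.00 - 1
Ratio: 1.379161 - 1 = 0.379161
IRR = 37.9161%

37.9161%


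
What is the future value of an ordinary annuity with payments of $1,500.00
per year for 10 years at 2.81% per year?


Formula: FV = PMT * ((1+r)^n - 1) / r
Growth factor: (1 + 0.0281)^10 = 1.31933
Numerator: 1.31933 - 1 = 0.31933
FV = $1,500.00 * 0.31933 / 0.0281 = $17,046.11

$17,046.11


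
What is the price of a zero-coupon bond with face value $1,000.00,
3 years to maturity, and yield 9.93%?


Formula: Price = FV / (1 + r)^n
Substituting: Price = $1,000.00 / (1 + 0.0993)^3
Discount factor: (1.0993)^3 = 1.328461
Price = $1,000.00 / 1.328461 = $752.75

$752.75


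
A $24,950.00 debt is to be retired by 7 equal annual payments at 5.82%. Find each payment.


Formula: PMT = PV * r / (1 - (1+r)^(-n))
Denominator: 1 - (1 + 0.0582)^(-7) = 0.326984
Numerator: $24,950.00 * 0.0582 = 1452.09
PMT = 1452.09 / 0.326984 = $4,440.87

$4,440.87


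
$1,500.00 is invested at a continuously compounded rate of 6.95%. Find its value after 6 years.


Formula: FV = P * e^(r*t)
Exponent: r*t = 0.0695 * 6 = 0.417
e^(0.417) = 1.517403
FV = $1,500.00 * 1.517403 = $2,276.10

$2,276.10


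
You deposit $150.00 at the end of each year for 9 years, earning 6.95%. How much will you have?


Formula: FV = PMT * ((1+r)^n - 1) / r
Growth factor: (1 + 0.0695)^9 = 1.830742
Numerator: 1.830742 - 1 = 0.830742
FV = $150.00 * 0.830742 / 0.0695 = $1,792.97

$1,792.97


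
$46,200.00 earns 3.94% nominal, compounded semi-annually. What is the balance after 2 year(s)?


Formula: FV = P * (1 + r/m)^(m*t)
Period rate: r/m = 0.0394 / 2 = 0.0197
Total periods: m*t = 2 * 2 = 4
Growth factor: (1 + 0.0197)^4 = 1.081159
FV = $46,200.00 * 1.081159 = $49,949.56

$49,949.56


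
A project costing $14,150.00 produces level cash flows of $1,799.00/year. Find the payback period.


Formula: Payback = investment / annual cash flow
Substituting: Payback = $14,150.00 / $1,799.00
Payback = 7.8655 years

7.8655 years


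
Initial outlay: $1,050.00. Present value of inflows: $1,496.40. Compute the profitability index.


Formula: PI = PV(cash flows) / initial investment
Substituting: PI = $1,496.40 / $1,050.00
PI = 1.4251

1.4251


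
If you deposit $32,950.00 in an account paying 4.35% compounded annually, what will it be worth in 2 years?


Formula: FV = P * (1 + r)^n
Substituting: FV = $32,950.00 * (1 + 0.0435)^2
Growth factor: (1.0435)^2 = 1.088892
FV = $32,950.00 * 1.088892 = $35,879.00

$35,879.00


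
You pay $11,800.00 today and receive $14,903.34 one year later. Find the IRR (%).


Formula: IRR = C1/C0 - 1
Substituting: IRR = $14,903.34 / $11,800.00 - 1
Ratio: 1.262995 - 1 = 0.262995
IRR = 26.2995%

26.2995%


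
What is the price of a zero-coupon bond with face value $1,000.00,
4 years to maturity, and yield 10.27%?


Formula: Price = FV / (1 + r)^n
Substituting: Price = $1,000.00 / (1 + 0.1027)^4
Discount factor: (1.1027)^4 = 1.478528
Price = $1,000.00 / 1.478528 = $676.35

$676.35


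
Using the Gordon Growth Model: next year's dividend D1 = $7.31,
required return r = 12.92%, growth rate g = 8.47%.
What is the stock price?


Formula: P = D1 / (r - g)
Spread: r - g = 0.1292 - 0.0847 = 0.0445
Substituting: P = $7.31 / 0.0445
P = $164.27

$164.27


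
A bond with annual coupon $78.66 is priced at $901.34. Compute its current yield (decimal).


Formula: Current yield = annual coupon / price
Substituting: CY = $78.66 / $901.34
CY = 0.08727

0.08727


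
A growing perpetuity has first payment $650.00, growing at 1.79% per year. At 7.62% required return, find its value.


Formula: PV = C / (r - g)
Spread: r - g = 0.0762 - 0.0179 = 0.0583
Substituting: PV = $650.00 / 0.0583
PV = $11,149.23

$11,149.23


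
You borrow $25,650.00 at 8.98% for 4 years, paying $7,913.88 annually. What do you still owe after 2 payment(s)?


Formula: Balance = PV*(1+r)^k - PMT*((1+r)^k - 1)/r
Growth: (1 + 0.0898)^2 = 1.187664
Accumulated factor: ((1+r)^k - 1)/r = 2.0898
Balance = $25,650.00 * 1.187664 - $7,913.88 * 2.0898
Balance = $13,925.16

$13,925.16


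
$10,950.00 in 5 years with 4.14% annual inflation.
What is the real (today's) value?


Formula: Real value = nominal / (1 + inflation)^years
Price level: (1 + 0.0414)^5 = 1.224864
Real value = $10,950.00 / 1.224864 = $8,939.77

$8,939.77


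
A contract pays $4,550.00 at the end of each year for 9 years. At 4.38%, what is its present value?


Formula: PV = PMT * (1 - (1+r)^(-n)) / r
Discount factor: (1 + 0.0438)^(-9) = 0.679899
Bracket: 1 - 0.679899 = 0.320101
PV = $4,550.00 * 0.320101 / 0.0438 = $33,252.51

$33,252.51


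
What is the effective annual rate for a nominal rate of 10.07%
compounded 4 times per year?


Formula: EAR = (1 + r/m)^m - 1
Period rate: r/m = 0.1007 / 4 = 0.025175
Compounding: (1 + 0.025175)^4 = 1.104567
EAR = 1.104567 - 1 = 0.104567

0.104567


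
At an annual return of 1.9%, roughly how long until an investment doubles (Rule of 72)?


Formula: Years ≈ 72 / r
Substituting: Years ≈ 72 / 1.9
Years ≈ 37.9

37.9 years


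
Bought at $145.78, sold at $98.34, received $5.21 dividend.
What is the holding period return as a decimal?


Formula: HPR = (P1 - P0 + D) / P0
Gain: $98.34 - $145.78 + $5.21 = -$42.23
HPR = -$42.23 / $145.78 = -0.2897

-0.2897


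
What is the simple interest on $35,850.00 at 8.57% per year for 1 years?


Formula: I = P * r * t
Substituting: I = $35,850.00 * 0.0857 * 1
Step: I = $35,850.00 * 0.0857
I = $3,072.35

$3,072.35


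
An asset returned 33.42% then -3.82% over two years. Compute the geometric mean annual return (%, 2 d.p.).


Formula: Geometric mean = ((1+r1)*(1+r2))^(1/2) - 1
Product: (1 + 0.3342) * (1 + -0.0382) = 1.3342 * 0.9618 = 1.283234
Square root: 1.283234^0.5 = 1.132799
Geometric mean = 1.132799 - 1 = 0.132799
As percentage: 13.28%

13.28%


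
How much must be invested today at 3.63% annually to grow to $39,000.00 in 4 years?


Formula: PV = FV / (1 + r)^n
Substituting: PV = $39,000.00 / (1 + 0.0363)^4
Discount factor: (1.0363)^4 = 1.153299
PV = $39,000.00 / 1.153299 = $33,816.03

$33,816.03


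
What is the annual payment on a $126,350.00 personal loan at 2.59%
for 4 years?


Formula: PMT = PV * r / (1 - (1+r)^(-n))
Denominator: 1 - (1 + 0.0259)^(-4) = 0.097224
Numerator: $126,350.00 * 0.0259 = 3272.465
PMT = 3272.465 / 0.097224 = $33,658.94

$33,658.94


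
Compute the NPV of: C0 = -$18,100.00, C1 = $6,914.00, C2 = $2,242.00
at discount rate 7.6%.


Formula: NPV = C0 + C1/(1+r) + C2/(1+r)^2
Discount C1: $6,914.00 / (1 + 0.076) = $6,425.65
Discount C2: $2,242.00 / (1 + 0.076)^2 = $1,936.47
NPV = -$18,100.00 + $6,425.65 + $1,936.47 = -$9,737.88

-$9,737.88


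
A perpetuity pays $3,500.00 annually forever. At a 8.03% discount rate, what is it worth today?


Formula: PV = C / r
Substituting: PV = $3,500.00 / 0.0803
PV = $43,586.55

$43,586.55


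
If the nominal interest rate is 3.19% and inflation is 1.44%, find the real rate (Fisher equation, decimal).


Formula: (1 + r_real) = (1 + r_nom) / (1 + inflation)
Substituting: (1 + r_real) = 1.0319 / 1.0144
(1 + r_real) = 1.017252
r_real = 1.017252 - 1 = 0.017252

0.017252


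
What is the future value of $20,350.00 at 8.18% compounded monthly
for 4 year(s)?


Formula: FV = P * (1 + r/m)^(m*t)
Period rate: r/m = 0.0818 / 12 = 0.006817
Total periods: m*t = 12 * 4 = 48
Growth factor: (1 + 0.006817)^48 = 1.38554
FV = $20,350.00 * 1.38554 = $28,195.74

$28,195.74


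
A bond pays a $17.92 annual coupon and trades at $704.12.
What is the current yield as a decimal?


Formula: Current yield = annual coupon / price
Substituting: CY = $17.92 / $704.12
CY = 0.02545

0.02545


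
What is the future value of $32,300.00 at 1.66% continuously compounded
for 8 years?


Formula: FV = P * e^(r*t)
Exponent: r*t = 0.0166 * 8 = 0.1328
e^(0.1328) = 1.142022
FV = $32,300.00 * 1.142022 = $36,887.30

$36,887.30


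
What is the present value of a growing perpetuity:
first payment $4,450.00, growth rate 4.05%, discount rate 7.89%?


Formula: PV = C / (r - g)
Spread: r - g = 0.0789 - 0.0405 = 0.0384
Substituting: PV = $4,450.00 / 0.0384
PV = $115,885.42

$115,885.42


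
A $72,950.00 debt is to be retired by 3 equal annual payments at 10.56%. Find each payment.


Formula: PMT = PV * r / (1 - (1+r)^(-n))
Denominator: 1 - (1 + 0.1056)^(-3) = 0.260044
Numerator: $72,950.00 * 0.1056 = 7703.52
PMT = 7703.52 / 0.260044 = $29,623.91

$29,623.91


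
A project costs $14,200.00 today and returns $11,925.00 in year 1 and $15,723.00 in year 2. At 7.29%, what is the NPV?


Formula: NPV = C0 + C1/(1+r) + C2/(1+r)^2
Discount C1: $11,925.00 / (1 + 0.0729) = $11,114.74
Discount C2: $15,723.00 / (1 + 0.0729)^2 = $13,658.94
NPV = -$14,200.00 + $11,114.74 + $13,658.94 = $10,573.67

$10,573.67


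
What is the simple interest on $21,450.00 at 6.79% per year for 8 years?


Formula: I = P * r * t
Substituting: I = $21,450.00 * 0.0679 * 8
Step: I = $21,450.00 * 0.5432
I = $11,651.64

$11,651.64


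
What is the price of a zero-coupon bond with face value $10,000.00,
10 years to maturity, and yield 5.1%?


Formula: Price = FV / (1 + r)^n
Substituting: Price = $10,000.00 / (1 + 0.051)^10
Discount factor: (1.051)^10 = 1.644475
Price = $10,000.00 / 1.644475 = $6,080.97

$6,080.97


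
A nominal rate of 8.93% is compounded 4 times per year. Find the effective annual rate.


Formula: EAR = (1 + r/m)^m - 1
Period rate: r/m = 0.0893 / 4 = 0.022325
Compounding: (1 + 0.022325)^4 = 1.092335
EAR = 1.092335 - 1 = 0.092335

0.092335


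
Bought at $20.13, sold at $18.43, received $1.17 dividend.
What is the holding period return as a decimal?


Formula: HPR = (P1 - P0 + D) / P0
Gain: $18.43 - $20.13 + $1.17 = -$0.53
HPR = -$0.53 / $20.13 = -0.0263

-0.0263


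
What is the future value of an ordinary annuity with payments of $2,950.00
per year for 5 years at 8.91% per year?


Formula: FV = PMT * ((1+r)^n - 1) / r
Growth factor: (1 + 0.0891)^5 = 1.532282
Numerator: 1.532282 - 1 = 0.532282
FV = $2,950.00 * 0.532282 / 0.0891 = $17,623.26

$17,623.26


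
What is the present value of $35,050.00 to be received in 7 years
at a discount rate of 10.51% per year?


Formula: PV = FV / (1 + r)^n
Substituting: PV = $35,050.00 / (1 + 0.1051)^7
Discount factor: (1.1051)^7 = 2.012848
PV = $35,050.00 / 2.012848 = $17,413.14

$17,413.14


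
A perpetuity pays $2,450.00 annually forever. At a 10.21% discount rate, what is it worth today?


Formula: PV = C / r
Substituting: PV = $2,450.00 / 0.1021
PV = $23,996.08

$23,996.08


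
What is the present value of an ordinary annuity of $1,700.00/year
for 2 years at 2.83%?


Formula: PV = PMT * (1 - (1+r)^(-n)) / r
Discount factor: (1 + 0.0283)^(-2) = 0.945715
Bracket: 1 - 0.945715 = 0.054285
PV = $1,700.00 * 0.054285 / 0.0283 = $3,260.93

$3,260.93


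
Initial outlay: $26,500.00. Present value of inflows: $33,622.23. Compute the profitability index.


Formula: PI = PV(cash flows) / initial investment
Substituting: PI = $33,622.23 / $26,500.00
PI = 1.2688

1.2688


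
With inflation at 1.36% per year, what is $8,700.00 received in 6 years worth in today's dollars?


Formula: Real value = nominal / (1 + inflation)^years
Price level: (1 + 0.0136)^6 = 1.084425
Real value = $8,700.00 / 1.084425 = $8,022.68

$8,022.68


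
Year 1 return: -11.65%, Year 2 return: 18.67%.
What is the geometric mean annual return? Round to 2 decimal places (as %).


Formula: Geometric mean = ((1+r1)*(1+r2))^(1/2) - 1
Product: (1 + -0.1165) * (1 + 0.1867) = 0.8835 * 1.1867 = 1.048449
Square root: 1.048449^0.5 = 1.023938
Geometric mean = 1.023938 - 1 = 0.023938
As percentage: 2.39%

2.39%


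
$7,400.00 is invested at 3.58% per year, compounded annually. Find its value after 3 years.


Formula: FV = P * (1 + r)^n
Substituting: FV = $7,400.00 * (1 + 0.0358)^3
Growth factor: (1.0358)^3 = 1.111291
FV = $7,400.00 * 1.111291 = $8,223.55

$8,223.55


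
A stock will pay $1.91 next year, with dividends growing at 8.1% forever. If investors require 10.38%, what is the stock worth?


Formula: P = D1 / (r - g)
Spread: r - g = 0.1038 - 0.081 = 0.0228
Substituting: P = $1.91 / 0.0228
P = $83.77

$83.77


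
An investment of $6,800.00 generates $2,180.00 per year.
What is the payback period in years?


Formula: Payback = investment / annual cash flow
Substituting: Payback = $6,800.00 / $2,180.00
Payback = 3.1193 years

3.1193 years


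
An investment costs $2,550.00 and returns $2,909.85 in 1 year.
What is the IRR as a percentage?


Formula: IRR = C1/C0 - 1
Substituting: IRR = $2,909.85 / $2,550.00 - 1
Ratio: 1.141118 - 1 = 0.141118
IRR = 14.1118%

14.1118%


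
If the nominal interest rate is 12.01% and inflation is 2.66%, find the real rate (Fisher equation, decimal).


Formula: (1 + r_real) = (1 + r_nom) / (1 + inflation)
Substituting: (1 + r_real) = 1.1201 / 1.0266
(1 + r_real) = 1.091077
r_real = 1.091077 - 1 = 0.091077

0.091077


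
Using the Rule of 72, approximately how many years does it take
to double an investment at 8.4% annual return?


Formula: Years ≈ 72 / r
Substituting: Years ≈ 72 / 8.4
Years ≈ 8.6

8.6 years


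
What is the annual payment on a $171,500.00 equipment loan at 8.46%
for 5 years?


Formula: PMT = PV * r / (1 - (1+r)^(-n))
Denominator: 1 - (1 + 0.0846)^(-5) = 0.333727
Numerator: $171,500.00 * 0.0846 = 14508.9
PMT = 14508.9 / 0.333727 = $43,475.31

$43,475.31


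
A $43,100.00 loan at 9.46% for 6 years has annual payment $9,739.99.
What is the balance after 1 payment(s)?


Formula: Balance = PV*(1+r)^k - PMT*((1+r)^k - 1)/r
Growth: (1 + 0.0946)^1 = 1.0946
Accumulated factor: ((1+r)^k - 1)/r = 1.0
Balance = $43,100.00 * 1.0946 - $9,739.99 * 1.0
Balance = $37,437.27

$37,437.27


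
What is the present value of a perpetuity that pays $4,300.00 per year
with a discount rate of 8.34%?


Formula: PV = C / r
Substituting: PV = $4,300.00 / 0.0834
PV = $51,558.75

$51,558.75


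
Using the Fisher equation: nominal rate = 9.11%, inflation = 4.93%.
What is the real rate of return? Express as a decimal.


Formula: (1 + r_real) = (1 + r_nom) / (1 + inflation)
Substituting: (1 + r_real) = 1.0911 / 1.0493
(1 + r_real) = 1.039836
r_real = 1.039836 - 1 = 0.039836

0.039836


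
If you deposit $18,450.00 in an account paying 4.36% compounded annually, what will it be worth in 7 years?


Formula: FV = P * (1 + r)^n
Substituting: FV = $18,450.00 * (1 + 0.0436)^7
Growth factor: (1.0436)^7 = 1.348151
FV = $18,450.00 * 1.348151 = $24,873.38

$24,873.38


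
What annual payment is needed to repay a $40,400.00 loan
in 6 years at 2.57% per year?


Formula: PMT = PV * r / (1 - (1+r)^(-n))
Denominator: 1 - (1 + 0.0257)^(-6) = 0.141228
Numerator: $40,400.00 * 0.0257 = 1038.28
PMT = 1038.28 / 0.141228 = $7,351.80

$7,351.80


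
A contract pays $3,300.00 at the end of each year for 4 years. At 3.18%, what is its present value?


Formula: PV = PMT * (1 - (1+r)^(-n)) / r
Discount factor: (1 + 0.0318)^(-4) = 0.882303
Bracket: 1 - 0.882303 = 0.117697
PV = $3,300.00 * 0.117697 / 0.0318 = $12,213.81

$12,213.81


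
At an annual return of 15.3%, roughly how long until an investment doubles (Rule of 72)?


Formula: Years ≈ 72 / r
Substituting: Years ≈ 72 / 15.3
Years ≈ 4.7

4.7 years


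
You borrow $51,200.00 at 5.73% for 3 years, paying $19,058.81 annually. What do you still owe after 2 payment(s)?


Formula: Balance = PV*(1+r)^k - PMT*((1+r)^k - 1)/r
Growth: (1 + 0.0573)^2 = 1.117883
Accumulated factor: ((1+r)^k - 1)/r = 2.0573
Balance = $51,200.00 * 1.117883 - $19,058.81 * 2.0573
Balance = $18,025.93

$18,025.93


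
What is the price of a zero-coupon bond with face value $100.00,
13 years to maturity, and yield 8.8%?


Formula: Price = FV / (1 + r)^n
Substituting: Price = $100.00 / (1 + 0.088)^13
Discount factor: (1.088)^13 = 2.993475
Price = $100.00 / 2.993475 = $33.41

$33.41


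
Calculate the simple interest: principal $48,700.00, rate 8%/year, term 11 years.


Formula: I = P * r * t
Substituting: I = $48,700.00 * 0.08 * 11
Step: I = $48,700.00 * 0.88
I = $42,856.00

$42,856.00


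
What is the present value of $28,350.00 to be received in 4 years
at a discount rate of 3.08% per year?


Formula: PV = FV / (1 + r)^n
Substituting: PV = $28,350.00 / (1 + 0.0308)^4
Discount factor: (1.0308)^4 = 1.12901
PV = $28,350.00 / 1.12901 = $25,110.50

$25,110.50


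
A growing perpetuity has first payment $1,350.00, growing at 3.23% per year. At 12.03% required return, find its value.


Formula: PV = C / (r - g)
Spread: r - g = 0.1203 - 0.0323 = 0.088
Substituting: PV = $1,350.00 / 0.088
PV = $15,340.91

$15,340.91


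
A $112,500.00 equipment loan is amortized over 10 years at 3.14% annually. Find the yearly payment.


Formula: PMT = PV * r / (1 - (1+r)^(-n))
Denominator: 1 - (1 + 0.0314)^(-10) = 0.265945
Numerator: $112,500.00 * 0.0314 = 3532.5
PMT = 3532.5 / 0.265945 = $13,282.83

$13,282.83


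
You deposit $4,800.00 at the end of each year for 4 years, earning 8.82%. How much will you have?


Formula: FV = PMT * ((1+r)^n - 1) / r
Growth factor: (1 + 0.0882)^4 = 1.40228
Numerator: 1.40228 - 1 = 0.40228
FV = $4,800.00 * 0.40228 / 0.0882 = $21,892.81

$21,892.81


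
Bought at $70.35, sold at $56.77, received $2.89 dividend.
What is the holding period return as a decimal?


Formula: HPR = (P1 - P0 + D) / P0
Gain: $56.77 - $70.35 + $2.89 = -$10.69
HPR = -$10.69 / $70.35 = -0.152

-0.152


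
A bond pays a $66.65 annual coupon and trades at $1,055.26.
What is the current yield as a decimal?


Formula: Current yield = annual coupon / price
Substituting: CY = $66.65 / $1,055.26
CY = 0.06316

0.06316


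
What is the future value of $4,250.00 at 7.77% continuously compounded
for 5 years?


Formula: FV = P * e^(r*t)
Exponent: r*t = 0.0777 * 5 = 0.3885
e^(0.3885) = 1.474767
FV = $4,250.00 * 1.474767 = $6,267.76

$6,267.76


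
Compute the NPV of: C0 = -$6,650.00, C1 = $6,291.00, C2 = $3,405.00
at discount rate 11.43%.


Formula: NPV = C0 + C1/(1+r) + C2/(1+r)^2
Discount C1: $6,291.00 / (1 + 0.1143) = $5,645.70
Discount C2: $3,405.00 / (1 + 0.1143)^2 = $2,742.29
NPV = -$6,650.00 + $5,645.70 + $2,742.29 = $1,737.98

$1,737.98


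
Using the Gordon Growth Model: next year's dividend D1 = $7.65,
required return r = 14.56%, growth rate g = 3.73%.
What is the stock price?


Formula: P = D1 / (r - g)
Spread: r - g = 0.1456 - 0.0373 = 0.1083
Substituting: P = $7.65 / 0.1083
P = $70.64

$70.64


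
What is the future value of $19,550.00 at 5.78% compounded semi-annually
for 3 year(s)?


Formula: FV = P * (1 + r/m)^(m*t)
Period rate: r/m = 0.0578 / 2 = 0.0289
Total periods: m*t = 2 * 3 = 6
Growth factor: (1 + 0.0289)^6 = 1.186421
FV = $19,550.00 * 1.186421 = $23,194.54

$23,194.54


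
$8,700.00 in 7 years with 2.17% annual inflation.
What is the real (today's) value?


Formula: Real value = nominal / (1 + inflation)^years
Price level: (1 + 0.0217)^7 = 1.162154
Real value = $8,700.00 / 1.162154 = $7,486.10

$7,486.10


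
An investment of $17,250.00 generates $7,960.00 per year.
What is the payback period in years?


Formula: Payback = investment / annual cash flow
Substituting: Payback = $17,250.00 / $7,960.00
Payback = 2.1671 years

2.1671 years


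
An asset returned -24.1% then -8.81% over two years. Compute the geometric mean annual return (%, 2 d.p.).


Formula: Geometric mean = ((1+r1)*(1+r2))^(1/2) - 1
Product: (1 + -0.241) * (1 + -0.0881) = 0.759 * 0.9119 = 0.692132
Square root: 0.692132^0.5 = 0.831945
Geometric mean = 0.831945 - 1 = -0.168055
As percentage: -16.81%

-16.81%


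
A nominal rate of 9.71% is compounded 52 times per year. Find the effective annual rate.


Formula: EAR = (1 + r/m)^m - 1
Period rate: r/m = 0.0971 / 52 = 0.001867
Compounding: (1 + 0.001867)^52 = 1.101871
EAR = 1.101871 - 1 = 0.101871

0.101871


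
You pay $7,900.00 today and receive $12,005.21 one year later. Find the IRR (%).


Formula: IRR = C1/C0 - 1
Substituting: IRR = $12,005.21 / $7,900.00 - 1
Ratio: 1.519647 - 1 = 0.519647
IRR = 51.9647%

51.9647%


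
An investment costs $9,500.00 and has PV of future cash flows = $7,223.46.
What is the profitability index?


Formula: PI = PV(cash flows) / initial investment
Substituting: PI = $7,223.46 / $9,500.00
PI = 0.7604

0.7604


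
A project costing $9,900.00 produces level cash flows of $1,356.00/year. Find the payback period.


Formula: Payback = investment / annual cash flow
Substituting: Payback = $9,900.00 / $1,356.00
Payback = 7.3009 years

7.3009 years


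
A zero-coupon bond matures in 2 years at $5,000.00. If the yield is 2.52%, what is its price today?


Formula: Price = FV / (1 + r)^n
Substituting: Price = $5,000.00 / (1 + 0.0252)^2
Discount factor: (1.0252)^2 = 1.051035
Price = $5,000.00 / 1.051035 = $4,757.22

$4,757.22


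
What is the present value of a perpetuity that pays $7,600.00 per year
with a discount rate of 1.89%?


Formula: PV = C / r
Substituting: PV = $7,600.00 / 0.0189
PV = $402,116.40

$402,116.40


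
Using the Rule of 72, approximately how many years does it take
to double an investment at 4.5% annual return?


Formula: Years ≈ 72 / r
Substituting: Years ≈ 72 / 4.5
Years ≈ 16.0

16.0 years


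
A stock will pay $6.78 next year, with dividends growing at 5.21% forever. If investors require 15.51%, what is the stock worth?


Formula: P = D1 / (r - g)
Spread: r - g = 0.1551 - 0.0521 = 0.103
Substituting: P = $6.78 / 0.103
P = $65.83

$65.83


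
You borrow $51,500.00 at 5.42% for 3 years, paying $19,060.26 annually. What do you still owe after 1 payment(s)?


Formula: Balance = PV*(1+r)^k - PMT*((1+r)^k - 1)/r
Growth: (1 + 0.0542)^1 = 1.0542
Accumulated factor: ((1+r)^k - 1)/r = 1.0
Balance = $51,500.00 * 1.0542 - $19,060.26 * 1.0
Balance = $35,231.04

$35,231.04


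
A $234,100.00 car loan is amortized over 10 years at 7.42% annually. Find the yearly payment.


Formula: PMT = PV * r / (1 - (1+r)^(-n))
Denominator: 1 - (1 + 0.0742)^(-10) = 0.511181
Numerator: $234,100.00 * 0.0742 = 17370.22
PMT = 17370.22 / 0.511181 = $33,980.60

$33,980.60


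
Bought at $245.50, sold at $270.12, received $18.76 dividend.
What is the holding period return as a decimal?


Formula: HPR = (P1 - P0 + D) / P0
Gain: $270.12 - $245.50 + $18.76 = $43.38
HPR = $43.38 / $245.50 = 0.1767

0.1767


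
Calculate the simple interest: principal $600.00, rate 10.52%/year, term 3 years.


Formula: I = P * r * t
Substituting: I = $600.00 * 0.1052 * 3
Step: I = $600.00 * 0.3156
I = $189.36

$189.36


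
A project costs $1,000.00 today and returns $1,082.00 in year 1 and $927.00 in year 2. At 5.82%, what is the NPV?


Formula: NPV = C0 + C1/(1+r) + C2/(1+r)^2
Discount C1: $1,082.00 / (1 + 0.0582) = $1,022.49
Discount C2: $927.00 / (1 + 0.0582)^2 = $827.84
NPV = -$1,000.00 + $1,022.49 + $827.84 = $850.33

$850.33


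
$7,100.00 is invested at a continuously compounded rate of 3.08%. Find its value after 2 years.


Formula: FV = P * e^(r*t)
Exponent: r*t = 0.0308 * 2 = 0.0616
e^(0.0616) = 1.063537
FV = $7,100.00 * 1.063537 = $7,551.11

$7,551.11


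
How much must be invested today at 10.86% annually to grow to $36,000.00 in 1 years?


Formula: PV = FV / (1 + r)^n
Substituting: PV = $36,000.00 / (1 + 0.1086)^1
Discount factor: (1.1086)^1 = 1.1086
PV = $36,000.00 / 1.1086 = $32,473.39

$32,473.39


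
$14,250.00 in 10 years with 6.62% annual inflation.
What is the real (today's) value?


Formula: Real value = nominal / (1 + inflation)^years
Price level: (1 + 0.0662)^10 = 1.898396
Real value = $14,250.00 / 1.898396 = $7,506.34

$7,506.34


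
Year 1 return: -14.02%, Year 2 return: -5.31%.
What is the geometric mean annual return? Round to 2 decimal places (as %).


Formula: Geometric mean = ((1+r1)*(1+r2))^(1/2) - 1
Product: (1 + -0.1402) * (1 + -0.0531) = 0.8598 * 0.9469 = 0.814145
Square root: 0.814145^0.5 = 0.9023
Geometric mean = 0.9023 - 1 = -0.0977
As percentage: -9.77%

-9.77%


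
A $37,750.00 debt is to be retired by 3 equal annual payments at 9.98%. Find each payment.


Formula: PMT = PV * r / (1 - (1+r)^(-n))
Denominator: 1 - (1 + 0.0998)^(-3) = 0.248275
Numerator: $37,750.00 * 0.0998 = 3767.45
PMT = 3767.45 / 0.248275 = $15,174.49

$15,174.49


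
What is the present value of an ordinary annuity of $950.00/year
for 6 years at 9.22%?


Formula: PV = PMT * (1 - (1+r)^(-n)) / r
Discount factor: (1 + 0.0922)^(-6) = 0.589097
Bracket: 1 - 0.589097 = 0.410903
PV = $950.00 * 0.410903 / 0.0922 = $4,233.81

$4,233.81


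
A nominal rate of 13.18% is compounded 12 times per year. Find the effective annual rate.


Formula: EAR = (1 + r/m)^m - 1
Period rate: r/m = 0.1318 / 12 = 0.010983
Compounding: (1 + 0.010983)^12 = 1.140061
EAR = 1.140061 - 1 = 0.140061

0.140061


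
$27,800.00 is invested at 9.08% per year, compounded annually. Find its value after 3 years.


Formula: FV = P * (1 + r)^n
Substituting: FV = $27,800.00 * (1 + 0.0908)^3
Growth factor: (1.0908)^3 = 1.297883
FV = $27,800.00 * 1.297883 = $36,081.13

$36,081.13


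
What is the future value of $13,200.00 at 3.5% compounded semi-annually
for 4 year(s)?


Formula: FV = P * (1 + r/m)^(m*t)
Period rate: r/m = 0.035 / 2 = 0.0175
Total periods: m*t = 2 * 4 = 8
Growth factor: (1 + 0.0175)^8 = 1.148882
FV = $13,200.00 * 1.148882 = $15,165.24

$15,165.24


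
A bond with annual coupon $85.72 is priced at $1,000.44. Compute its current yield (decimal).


Formula: Current yield = annual coupon / price
Substituting: CY = $85.72 / $1,000.44
CY = 0.085682

0.085682


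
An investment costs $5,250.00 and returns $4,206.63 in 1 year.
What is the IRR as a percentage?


Formula: IRR = C1/C0 - 1
Substituting: IRR = $4,206.63 / $5,250.00 - 1
Ratio: 0.801263 - 1 = -0.198737
IRR = -19.8737%

-19.8737%


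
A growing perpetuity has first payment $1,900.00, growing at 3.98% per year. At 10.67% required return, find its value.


Formula: PV = C / (r - g)
Spread: r - g = 0.1067 - 0.0398 = 0.0669
Substituting: PV = $1,900.00 / 0.0669
PV = $28,400.60

$28,400.60


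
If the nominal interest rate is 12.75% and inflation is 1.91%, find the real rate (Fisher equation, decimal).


Formula: (1 + r_real) = (1 + r_nom) / (1 + inflation)
Substituting: (1 + r_real) = 1.1275 / 1.0191
(1 + r_real) = 1.106368
r_real = 1.106368 - 1 = 0.106368

0.106368


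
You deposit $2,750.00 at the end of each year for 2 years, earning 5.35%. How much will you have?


Formula: FV = PMT * ((1+r)^n - 1) / r
Growth factor: (1 + 0.0535)^2 = 1.109862
Numerator: 1.109862 - 1 = 0.109862
FV = $2,750.00 * 0.109862 / 0.0535 = $5,647.13

$5,647.13


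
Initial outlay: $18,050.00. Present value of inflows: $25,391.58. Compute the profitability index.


Formula: PI = PV(cash flows) / initial investment
Substituting: PI = $25,391.58 / $18,050.00
PI = 1.4067

1.4067


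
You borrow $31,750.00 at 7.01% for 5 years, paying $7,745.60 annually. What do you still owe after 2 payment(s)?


Formula: Balance = PV*(1+r)^k - PMT*((1+r)^k - 1)/r
Growth: (1 + 0.0701)^2 = 1.145114
Accumulated factor: ((1+r)^k - 1)/r = 2.0701
Balance = $31,750.00 * 1.145114 - $7,745.60 * 2.0701
Balance = $20,323.20

$20,323.20


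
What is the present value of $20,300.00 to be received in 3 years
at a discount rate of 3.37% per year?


Formula: PV = FV / (1 + r)^n
Substituting: PV = $20,300.00 / (1 + 0.0337)^3
Discount factor: (1.0337)^3 = 1.104545
PV = $20,300.00 / 1.104545 = $18,378.60

$18,378.60


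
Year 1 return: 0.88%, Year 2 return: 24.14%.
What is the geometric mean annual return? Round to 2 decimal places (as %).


Formula: Geometric mean = ((1+r1)*(1+r2))^(1/2) - 1
Product: (1 + 0.0088) * (1 + 0.2414) = 1.0088 * 1.2414 = 1.252324
Square root: 1.252324^0.5 = 1.119073
Geometric mean = 1.119073 - 1 = 0.119073
As percentage: 11.91%

11.91%


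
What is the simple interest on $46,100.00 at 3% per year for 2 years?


Formula: I = P * r * t
Substituting: I = $46,100.00 * 0.03 * 2
Step: I = $46,100.00 * 0.06
I = $2,766.00

$2,766.00


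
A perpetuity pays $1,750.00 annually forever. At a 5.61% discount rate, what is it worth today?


Formula: PV = C / r
Substituting: PV = $1,750.00 / 0.0561
PV = $31,194.30

$31,194.30


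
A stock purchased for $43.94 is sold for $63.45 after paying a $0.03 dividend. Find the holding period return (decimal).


Formula: HPR = (P1 - P0 + D) / P0
Gain: $63.45 - $43.94 + $0.03 = $19.54
HPR = $19.54 / $43.94 = 0.4447

0.4447


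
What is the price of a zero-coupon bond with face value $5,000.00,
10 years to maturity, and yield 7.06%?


Formula: Price = FV / (1 + r)^n
Substituting: Price = $5,000.00 / (1 + 0.0706)^10
Discount factor: (1.0706)^10 = 1.97821
Price = $5,000.00 / 1.97821 = $2,527.54

$2,527.54


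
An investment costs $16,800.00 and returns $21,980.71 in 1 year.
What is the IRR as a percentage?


Formula: IRR = C1/C0 - 1
Substituting: IRR = $21,980.71 / $16,800.00 - 1
Ratio: 1.308376 - 1 = 0.308376
IRR = 30.8376%

30.8376%


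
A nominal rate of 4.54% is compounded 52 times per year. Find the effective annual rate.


Formula: EAR = (1 + r/m)^m - 1
Period rate: r/m = 0.0454 / 52 = 0.000873
Compounding: (1 + 0.000873)^52 = 1.046426
EAR = 1.046426 - 1 = 0.046426

0.046426


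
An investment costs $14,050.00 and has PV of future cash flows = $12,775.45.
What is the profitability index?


Formula: PI = PV(cash flows) / initial investment
Substituting: PI = $12,775.45 / $14,050.00
PI = 0.9093

0.9093


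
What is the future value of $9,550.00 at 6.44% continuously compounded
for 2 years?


Formula: FV = P * e^(r*t)
Exponent: r*t = 0.0644 * 2 = 0.1288
e^(0.1288) = 1.137463
FV = $9,550.00 * 1.137463 = $10,862.77

$10,862.77


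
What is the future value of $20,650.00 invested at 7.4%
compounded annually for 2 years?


Formula: FV = P * (1 + r)^n
Substituting: FV = $20,650.00 * (1 + 0.074)^2
Growth factor: (1.074)^2 = 1.153476
FV = $20,650.00 * 1.153476 = $23,819.28

$23,819.28


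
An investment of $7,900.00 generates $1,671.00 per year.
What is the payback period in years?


Formula: Payback = investment / annual cash flow
Substituting: Payback = $7,900.00 / $1,671.00
Payback = 4.7277 years

4.7277 years


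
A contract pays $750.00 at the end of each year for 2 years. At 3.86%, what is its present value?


Formula: PV = PMT * (1 - (1+r)^(-n)) / r
Discount factor: (1 + 0.0386)^(-2) = 0.92705
Bracket: 1 - 0.92705 = 0.07295
PV = $750.00 * 0.07295 / 0.0386 = $1,417.41

$1,417.41


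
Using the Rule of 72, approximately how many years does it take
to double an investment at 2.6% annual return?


Formula: Years ≈ 72 / r
Substituting: Years ≈ 72 / 2.6
Years ≈ 27.7

27.7 years


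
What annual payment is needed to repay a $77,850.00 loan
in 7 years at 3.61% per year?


Formula: PMT = PV * r / (1 - (1+r)^(-n))
Denominator: 1 - (1 + 0.0361)^(-7) = 0.219832
Numerator: $77,850.00 * 0.0361 = 2810.385
PMT = 2810.385 / 0.219832 = $12,784.26

$12,784.26


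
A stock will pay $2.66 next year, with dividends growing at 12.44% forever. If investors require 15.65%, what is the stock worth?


Formula: P = D1 / (r - g)
Spread: r - g = 0.1565 - 0.1244 = 0.0321
Substituting: P = $2.66 / 0.0321
P = $82.87

$82.87


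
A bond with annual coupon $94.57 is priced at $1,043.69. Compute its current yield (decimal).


Formula: Current yield = annual coupon / price
Substituting: CY = $94.57 / $1,043.69
CY = 0.090611

0.090611


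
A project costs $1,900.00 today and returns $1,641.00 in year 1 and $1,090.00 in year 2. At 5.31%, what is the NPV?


Formula: NPV = C0 + C1/(1+r) + C2/(1+r)^2
Discount C1: $1,641.00 / (1 + 0.0531) = $1,558.26
Discount C2: $1,090.00 / (1 + 0.0531)^2 = $982.85
NPV = -$1,900.00 + $1,558.26 + $982.85 = $641.11

$641.11


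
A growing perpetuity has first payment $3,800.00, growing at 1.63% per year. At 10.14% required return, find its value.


Formula: PV = C / (r - g)
Spread: r - g = 0.1014 - 0.0163 = 0.0851
Substituting: PV = $3,800.00 / 0.0851
PV = $44,653.35

$44,653.35


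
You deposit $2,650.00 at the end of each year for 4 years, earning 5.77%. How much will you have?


Formula: FV = PMT * ((1+r)^n - 1) / r
Growth factor: (1 + 0.0577)^4 = 1.251555
Numerator: 1.251555 - 1 = 0.251555
FV = $2,650.00 * 0.251555 / 0.0577 = $11,553.23

$11,553.23


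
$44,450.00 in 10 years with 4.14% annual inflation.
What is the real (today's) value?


Formula: Real value = nominal / (1 + inflation)^years
Price level: (1 + 0.0414)^10 = 1.500292
Real value = $44,450.00 / 1.500292 = $29,627.57

$29,627.57


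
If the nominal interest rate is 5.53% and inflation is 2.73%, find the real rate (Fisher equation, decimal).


Formula: (1 + r_real) = (1 + r_nom) / (1 + inflation)
Substituting: (1 + r_real) = 1.0553 / 1.0273
(1 + r_real) = 1.027256
r_real = 1.027256 - 1 = 0.027256

0.027256


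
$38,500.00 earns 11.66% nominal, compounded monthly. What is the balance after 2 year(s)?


Formula: FV = P * (1 + r/m)^(m*t)
Period rate: r/m = 0.1166 / 12 = 0.009717
Total periods: m*t = 12 * 2 = 24
Growth factor: (1 + 0.009717)^24 = 1.261213
FV = $38,500.00 * 1.261213 = $48,556.72

$48,556.72


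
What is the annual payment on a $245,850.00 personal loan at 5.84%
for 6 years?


Formula: PMT = PV * r / (1 - (1+r)^(-n))
Denominator: 1 - (1 + 0.0584)^(-6) = 0.288621
Numerator: $245,850.00 * 0.0584 = 14357.64
PMT = 14357.64 / 0.288621 = $49,745.64

$49,745.64


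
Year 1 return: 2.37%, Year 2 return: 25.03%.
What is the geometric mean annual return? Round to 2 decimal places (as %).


Formula: Geometric mean = ((1+r1)*(1+r2))^(1/2) - 1
Product: (1 + 0.0237) * (1 + 0.2503) = 1.0237 * 1.2503 = 1.279932
Square root: 1.279932^0.5 = 1.131341
Geometric mean = 1.131341 - 1 = 0.131341
As percentage: 13.13%

13.13%


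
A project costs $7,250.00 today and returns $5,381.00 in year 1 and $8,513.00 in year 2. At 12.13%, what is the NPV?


Formula: NPV = C0 + C1/(1+r) + C2/(1+r)^2
Discount C1: $5,381.00 / (1 + 0.1213) = $4,798.89
Discount C2: $8,513.00 / (1 + 0.1213)^2 = $6,770.78
NPV = -$7,250.00 + $4,798.89 + $6,770.78 = $4,319.68

$4,319.68


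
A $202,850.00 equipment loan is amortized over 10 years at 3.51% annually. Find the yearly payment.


Formula: PMT = PV * r / (1 - (1+r)^(-n))
Denominator: 1 - (1 + 0.0351)^(-10) = 0.291766
Numerator: $202,850.00 * 0.0351 = 7120.035
PMT = 7120.035 / 0.291766 = $24,403.26

$24,403.26


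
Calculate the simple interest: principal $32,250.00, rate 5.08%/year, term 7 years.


Formula: I = P * r * t
Substituting: I = $32,250.00 * 0.0508 * 7
Step: I = $32,250.00 * 0.3556
I = $11,468.10

$11,468.10


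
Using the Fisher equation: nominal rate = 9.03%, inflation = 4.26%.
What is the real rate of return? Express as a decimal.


Formula: (1 + r_real) = (1 + r_nom) / (1 + inflation)
Substituting: (1 + r_real) = 1.0903 / 1.0426
(1 + r_real) = 1.045751
r_real = 1.045751 - 1 = 0.045751

0.045751
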